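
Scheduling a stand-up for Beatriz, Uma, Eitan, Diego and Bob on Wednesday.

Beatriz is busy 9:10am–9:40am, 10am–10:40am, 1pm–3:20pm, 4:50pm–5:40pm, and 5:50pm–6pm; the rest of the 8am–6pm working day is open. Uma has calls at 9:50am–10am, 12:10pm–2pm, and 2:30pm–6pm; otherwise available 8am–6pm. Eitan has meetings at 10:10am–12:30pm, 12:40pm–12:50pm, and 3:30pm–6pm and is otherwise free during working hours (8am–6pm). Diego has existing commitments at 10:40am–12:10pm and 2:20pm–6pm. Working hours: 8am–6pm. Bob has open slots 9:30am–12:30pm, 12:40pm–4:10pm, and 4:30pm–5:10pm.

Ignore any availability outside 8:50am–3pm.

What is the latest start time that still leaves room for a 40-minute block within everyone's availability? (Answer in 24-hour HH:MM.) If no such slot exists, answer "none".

Beatriz free within 08:00–18:00: 08:00–09:10, 09:40–10:00, 10:40–13:00, 15:20–16:50, 17:40–17:50.
Uma free within 08:00–18:00: 08:00–09:50, 10:00–12:10, 14:00–14:30.
Eitan free within 08:00–18:00: 08:00–10:10, 12:30–12:40, 12:50–15:30.
Diego free within 08:00–18:00: 08:00–10:40, 12:10–14:20.
Beatriz ∩ Uma: 08:00–09:10, 09:40–09:50, 10:40–12:10.
Beatriz ∩ Uma ∩ Eitan: 08:00–09:10, 09:40–09:50.
Beatriz ∩ Uma ∩ Eitan ∩ Diego: 08:00–09:10, 09:40–09:50.
Beatriz ∩ Uma ∩ Eitan ∩ Diego ∩ Bob: 09:40–09:50.
Restricted to 08:50–15:00: 09:40–09:50.
Windows ≥ 40 min: (none).

none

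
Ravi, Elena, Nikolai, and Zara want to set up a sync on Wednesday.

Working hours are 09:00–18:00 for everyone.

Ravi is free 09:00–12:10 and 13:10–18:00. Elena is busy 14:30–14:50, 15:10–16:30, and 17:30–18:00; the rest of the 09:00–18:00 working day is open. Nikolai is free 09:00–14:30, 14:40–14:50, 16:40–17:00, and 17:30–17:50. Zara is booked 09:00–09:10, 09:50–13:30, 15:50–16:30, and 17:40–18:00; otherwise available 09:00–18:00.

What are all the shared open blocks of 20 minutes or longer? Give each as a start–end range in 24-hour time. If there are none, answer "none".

Elena free within 09:00–18:00: 09:00–14:30, 14:50–15:10, 16:30–17:30.
Zara free within 09:00–18:00: 09:10–09:50, 13:30–15:50, 16:30–17:40.
Ravi ∩ Elena: 09:00–12:10, 13:10–14:30, 14:50–15:10, 16:30–17:30.
Ravi ∩ Elena ∩ Nikolai: 09:00–12:10, 13:10–14:30, 16:40–17:00.
Ravi ∩ Elena ∩ Nikolai ∩ Zara: 09:10–09:50, 13:30–14:30, 16:40–17:00.
Windows ≥ 20 min: 09:10–09:50, 13:30–14:30, 16:40–17:00.

09:10–09:50, 13:30–14:30, 16:40–17:00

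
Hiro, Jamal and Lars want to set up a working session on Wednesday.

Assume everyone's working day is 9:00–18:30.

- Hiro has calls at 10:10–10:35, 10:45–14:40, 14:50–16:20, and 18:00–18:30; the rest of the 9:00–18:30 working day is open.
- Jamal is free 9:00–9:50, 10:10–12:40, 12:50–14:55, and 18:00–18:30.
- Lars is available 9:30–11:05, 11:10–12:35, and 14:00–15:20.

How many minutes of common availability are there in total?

Hiro free within 09:00–18:30: 09:00–10:10, 10:35–10:45, 14:40–14:50, 16:20–18:00.
Hiro ∩ Jamal: 09:00–09:50, 10:35–10:45, 14:40–14:50.
Hiro ∩ Jamal ∩ Lars: 09:30–09:50, 10:35–10:45, 14:40–14:50.
Total common minutes: 20 + 10 + 10 = 40.

40 minutes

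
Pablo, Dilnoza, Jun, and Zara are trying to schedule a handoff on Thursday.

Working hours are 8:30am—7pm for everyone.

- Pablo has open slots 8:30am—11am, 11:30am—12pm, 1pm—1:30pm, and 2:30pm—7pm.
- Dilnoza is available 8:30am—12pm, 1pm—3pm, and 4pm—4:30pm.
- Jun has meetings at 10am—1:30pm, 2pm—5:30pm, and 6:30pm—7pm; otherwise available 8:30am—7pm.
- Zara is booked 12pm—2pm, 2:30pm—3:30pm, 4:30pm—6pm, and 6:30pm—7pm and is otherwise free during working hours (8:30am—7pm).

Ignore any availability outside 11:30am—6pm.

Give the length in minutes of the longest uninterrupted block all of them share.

0 minutes

Jun free within 08:30–19:00: 08:30–10:00, 13:30–14:00, 17:30–18:30.
Zara free within 08:30–19:00: 08:30–12:00, 14:00–14:30, 15:30–16:30, 18:00–18:30.
Pablo ∩ Dilnoza: 08:30–11:00, 11:30–12:00, 13:00–13:30, 14:30–15:00, 16:00–16:30.
Pablo ∩ Dilnoza ∩ Jun: 08:30–10:00.
Pablo ∩ Dilnoza ∩ Jun ∩ Zara: 08:30–10:00.
Restricted to 11:30–18:00: (none).
No common window.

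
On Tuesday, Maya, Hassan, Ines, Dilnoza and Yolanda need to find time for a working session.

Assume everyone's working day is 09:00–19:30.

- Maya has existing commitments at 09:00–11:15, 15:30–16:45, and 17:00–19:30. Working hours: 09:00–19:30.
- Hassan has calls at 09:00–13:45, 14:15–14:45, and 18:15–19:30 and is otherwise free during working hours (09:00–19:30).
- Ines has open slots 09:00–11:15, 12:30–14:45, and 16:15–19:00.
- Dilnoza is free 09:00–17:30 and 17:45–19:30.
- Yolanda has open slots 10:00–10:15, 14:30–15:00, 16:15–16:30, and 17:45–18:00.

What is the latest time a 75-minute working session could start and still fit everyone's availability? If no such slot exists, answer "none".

Maya free within 09:00–19:30: 11:15–15:30, 16:45–17:00.
Hassan free within 09:00–19:30: 13:45–14:15, 14:45–18:15.
Maya ∩ Hassan: 13:45–14:15, 14:45–15:30, 16:45–17:00.
Maya ∩ Hassan ∩ Ines: 13:45–14:15, 16:45–17:00.
Maya ∩ Hassan ∩ Ines ∩ Dilnoza: 13:45–14:15, 16:45–17:00.
Maya ∩ Hassan ∩ Ines ∩ Dilnoza ∩ Yolanda: (none).
Windows ≥ 75 min: (none).

none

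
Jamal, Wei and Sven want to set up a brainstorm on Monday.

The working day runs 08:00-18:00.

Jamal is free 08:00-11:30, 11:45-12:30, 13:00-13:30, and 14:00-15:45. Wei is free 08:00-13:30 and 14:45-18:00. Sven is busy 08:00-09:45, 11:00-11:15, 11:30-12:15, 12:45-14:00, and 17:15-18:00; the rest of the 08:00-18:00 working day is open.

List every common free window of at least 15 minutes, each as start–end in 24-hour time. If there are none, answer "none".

Sven free within 08:00–18:00: 09:45–11:00, 11:15–11:30, 12:15–12:45, 14:00–17:15.
Jamal ∩ Wei: 08:00–11:30, 11:45–12:30, 13:00–13:30, 14:45–15:45.
Jamal ∩ Wei ∩ Sven: 09:45–11:00, 11:15–11:30, 12:15–12:30, 14:45–15:45.
Windows ≥ 15 min: 09:45–11:00, 11:15–11:30, 12:15–12:30, 14:45–15:45.

09:45–11:00, 11:15–11:30, 12:15–12:30, 14:45–15:45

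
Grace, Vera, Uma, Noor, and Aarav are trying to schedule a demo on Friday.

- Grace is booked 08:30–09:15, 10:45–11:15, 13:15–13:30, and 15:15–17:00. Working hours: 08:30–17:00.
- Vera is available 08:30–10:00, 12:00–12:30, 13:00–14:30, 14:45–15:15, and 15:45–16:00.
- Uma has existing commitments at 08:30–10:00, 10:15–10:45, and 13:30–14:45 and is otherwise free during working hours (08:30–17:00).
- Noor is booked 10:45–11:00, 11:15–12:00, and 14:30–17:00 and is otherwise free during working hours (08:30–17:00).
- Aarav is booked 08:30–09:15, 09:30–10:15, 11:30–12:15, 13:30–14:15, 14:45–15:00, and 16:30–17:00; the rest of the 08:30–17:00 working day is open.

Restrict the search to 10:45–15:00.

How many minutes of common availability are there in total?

Grace free within 08:30–17:00: 09:15–10:45, 11:15–13:15, 13:30–15:15.
Uma free within 08:30–17:00: 10:00–10:15, 10:45–13:30, 14:45–17:00.
Noor free within 08:30–17:00: 08:30–10:45, 11:00–11:15, 12:00–14:30.
Aarav free within 08:30–17:00: 09:15–09:30, 10:15–11:30, 12:15–13:30, 14:15–14:45, 15:00–16:30.
Grace ∩ Vera: 09:15–10:00, 12:00–12:30, 13:00–13:15, 13:30–14:30, 14:45–15:15.
Grace ∩ Vera ∩ Uma: 12:00–12:30, 13:00–13:15, 14:45–15:15.
Grace ∩ Vera ∩ Uma ∩ Noor: 12:00–12:30, 13:00–13:15.
Grace ∩ Vera ∩ Uma ∩ Noor ∩ Aarav: 12:15–12:30, 13:00–13:15.
Restricted to 10:45–15:00: 12:15–12:30, 13:00–13:15.
Total common minutes: 15 + 15 = 30.

30 minutes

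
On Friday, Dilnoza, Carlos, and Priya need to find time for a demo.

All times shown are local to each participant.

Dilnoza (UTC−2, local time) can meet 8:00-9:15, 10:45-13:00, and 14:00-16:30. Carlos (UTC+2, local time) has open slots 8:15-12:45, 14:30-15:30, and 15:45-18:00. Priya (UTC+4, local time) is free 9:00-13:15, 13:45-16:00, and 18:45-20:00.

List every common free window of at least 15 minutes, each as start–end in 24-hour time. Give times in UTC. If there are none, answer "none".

10:00–10:45, 14:45–15:00

Dilnoza → UTC: 10:00–11:15, 12:45–15:00, 16:00–18:30.
Carlos → UTC: 06:15–10:45, 12:30–13:30, 13:45–16:00.
Priya → UTC: 05:00–09:15, 09:45–12:00, 14:45–16:00.
Dilnoza ∩ Carlos: 10:00–10:45, 12:45–13:30, 13:45–15:00.
Dilnoza ∩ Carlos ∩ Priya: 10:00–10:45, 14:45–15:00.
Windows ≥ 15 min: 10:00–10:45, 14:45–15:00.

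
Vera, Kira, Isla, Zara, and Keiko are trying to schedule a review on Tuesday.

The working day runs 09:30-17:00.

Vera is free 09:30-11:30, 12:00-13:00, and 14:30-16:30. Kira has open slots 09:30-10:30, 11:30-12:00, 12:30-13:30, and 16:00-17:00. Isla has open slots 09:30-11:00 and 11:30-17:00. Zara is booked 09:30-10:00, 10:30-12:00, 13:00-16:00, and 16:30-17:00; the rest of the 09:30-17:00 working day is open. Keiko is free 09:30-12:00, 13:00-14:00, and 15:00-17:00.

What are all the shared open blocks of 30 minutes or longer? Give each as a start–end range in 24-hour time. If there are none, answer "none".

Zara free within 09:30–17:00: 10:00–10:30, 12:00–13:00, 16:00–16:30.
Vera ∩ Kira: 09:30–10:30, 12:30–13:00, 16:00–16:30.
Vera ∩ Kira ∩ Isla: 09:30–10:30, 12:30–13:00, 16:00–16:30.
Vera ∩ Kira ∩ Isla ∩ Zara: 10:00–10:30, 12:30–13:00, 16:00–16:30.
Vera ∩ Kira ∩ Isla ∩ Zara ∩ Keiko: 10:00–10:30, 16:00–16:30.
Windows ≥ 30 min: 10:00–10:30, 16:00–16:30.

10:00–10:30, 16:00–16:30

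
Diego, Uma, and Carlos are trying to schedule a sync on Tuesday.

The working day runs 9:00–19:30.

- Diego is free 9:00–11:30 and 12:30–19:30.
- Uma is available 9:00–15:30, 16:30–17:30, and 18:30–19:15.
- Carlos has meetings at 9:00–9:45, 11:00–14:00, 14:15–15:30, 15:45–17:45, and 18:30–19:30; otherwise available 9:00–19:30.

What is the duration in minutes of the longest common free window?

Carlos free within 09:00–19:30: 09:45–11:00, 14:00–14:15, 15:30–15:45, 17:45–18:30.
Diego ∩ Uma: 09:00–11:30, 12:30–15:30, 16:30–17:30, 18:30–19:15.
Diego ∩ Uma ∩ Carlos: 09:45–11:00, 14:00–14:15.
Common window lengths: 75, 15 min; longest is 75.

75 minutes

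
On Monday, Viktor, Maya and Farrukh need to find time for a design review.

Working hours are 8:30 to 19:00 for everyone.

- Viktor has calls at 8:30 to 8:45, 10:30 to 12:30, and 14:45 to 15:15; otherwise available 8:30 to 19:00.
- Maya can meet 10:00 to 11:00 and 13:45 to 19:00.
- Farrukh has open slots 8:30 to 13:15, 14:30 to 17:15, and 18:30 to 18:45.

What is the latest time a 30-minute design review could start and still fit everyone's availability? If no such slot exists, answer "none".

16:45

Viktor free within 08:30–19:00: 08:45–10:30, 12:30–14:45, 15:15–19:00.
Viktor ∩ Maya: 10:00–10:30, 13:45–14:45, 15:15–19:00.
Viktor ∩ Maya ∩ Farrukh: 10:00–10:30, 14:30–14:45, 15:15–17:15, 18:30–18:45.
Windows ≥ 30 min: 10:00–10:30, 15:15–17:15.
Latest start in the last window 15:15–17:15 is 17:15 − 30 min = 16:45.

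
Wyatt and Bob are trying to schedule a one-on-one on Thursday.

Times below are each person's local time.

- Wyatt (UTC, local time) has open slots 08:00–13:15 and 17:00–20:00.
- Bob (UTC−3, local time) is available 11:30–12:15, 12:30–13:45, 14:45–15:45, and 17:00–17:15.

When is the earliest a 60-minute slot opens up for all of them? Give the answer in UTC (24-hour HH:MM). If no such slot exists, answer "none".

Wyatt → UTC: 08:00–13:15, 17:00–20:00.
Bob → UTC: 14:30–15:15, 15:30–16:45, 17:45–18:45, 20:00–20:15.
Wyatt ∩ Bob: 17:45–18:45.
Windows ≥ 60 min: 17:45–18:45.
Earliest such window starts at 17:45.

17:45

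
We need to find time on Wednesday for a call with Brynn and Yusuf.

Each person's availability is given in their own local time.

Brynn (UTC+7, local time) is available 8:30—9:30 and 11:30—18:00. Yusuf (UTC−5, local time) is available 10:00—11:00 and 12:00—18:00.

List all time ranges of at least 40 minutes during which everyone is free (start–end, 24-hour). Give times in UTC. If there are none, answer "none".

Brynn → UTC: 01:30–02:30, 04:30–11:00.
Yusuf → UTC: 15:00–16:00, 17:00–23:00.
Brynn ∩ Yusuf: (none).
Windows ≥ 40 min: (none).

none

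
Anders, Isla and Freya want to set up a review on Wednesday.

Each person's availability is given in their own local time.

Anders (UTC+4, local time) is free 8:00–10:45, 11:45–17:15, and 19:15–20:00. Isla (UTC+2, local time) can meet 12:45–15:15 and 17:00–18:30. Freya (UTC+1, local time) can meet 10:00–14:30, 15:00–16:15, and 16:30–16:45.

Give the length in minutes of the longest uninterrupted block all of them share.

Anders → UTC: 04:00–06:45, 07:45–13:15, 15:15–16:00.
Isla → UTC: 10:45–13:15, 15:00–16:30.
Freya → UTC: 09:00–13:30, 14:00–15:15, 15:30–15:45.
Anders ∩ Isla: 10:45–13:15, 15:15–16:00.
Anders ∩ Isla ∩ Freya: 10:45–13:15, 15:30–15:45.
Common window lengths: 150, 15 min; longest is 150.

150 minutes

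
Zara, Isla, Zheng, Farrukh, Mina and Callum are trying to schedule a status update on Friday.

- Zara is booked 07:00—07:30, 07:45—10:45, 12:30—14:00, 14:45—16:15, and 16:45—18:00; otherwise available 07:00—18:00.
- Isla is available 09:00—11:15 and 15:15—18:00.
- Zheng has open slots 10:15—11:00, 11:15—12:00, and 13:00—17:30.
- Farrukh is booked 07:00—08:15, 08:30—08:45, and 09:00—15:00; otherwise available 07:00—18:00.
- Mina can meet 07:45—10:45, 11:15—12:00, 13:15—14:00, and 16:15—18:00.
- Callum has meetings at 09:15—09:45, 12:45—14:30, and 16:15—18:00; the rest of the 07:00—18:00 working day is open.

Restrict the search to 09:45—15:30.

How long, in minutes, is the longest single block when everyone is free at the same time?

0 minutes

Zara free within 07:00–18:00: 07:30–07:45, 10:45–12:30, 14:00–14:45, 16:15–16:45.
Farrukh free within 07:00–18:00: 08:15–08:30, 08:45–09:00, 15:00–18:00.
Callum free within 07:00–18:00: 07:00–09:15, 09:45–12:45, 14:30–16:15.
Zara ∩ Isla: 10:45–11:15, 16:15–16:45.
Zara ∩ Isla ∩ Zheng: 10:45–11:00, 16:15–16:45.
Zara ∩ Isla ∩ Zheng ∩ Farrukh: 16:15–16:45.
Zara ∩ Isla ∩ Zheng ∩ Farrukh ∩ Mina: 16:15–16:45.
Zara ∩ Isla ∩ Zheng ∩ Farrukh ∩ Mina ∩ Callum: (none).
Restricted to 09:45–15:30: (none).
No common window.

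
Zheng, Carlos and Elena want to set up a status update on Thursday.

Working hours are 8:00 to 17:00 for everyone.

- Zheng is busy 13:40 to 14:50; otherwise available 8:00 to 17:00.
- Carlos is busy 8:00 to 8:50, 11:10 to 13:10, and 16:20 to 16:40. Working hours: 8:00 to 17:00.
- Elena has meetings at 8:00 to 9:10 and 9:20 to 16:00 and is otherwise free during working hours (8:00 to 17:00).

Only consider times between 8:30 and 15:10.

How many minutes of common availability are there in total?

Zheng free within 08:00–17:00: 08:00–13:40, 14:50–17:00.
Carlos free within 08:00–17:00: 08:50–11:10, 13:10–16:20, 16:40–17:00.
Elena free within 08:00–17:00: 09:10–09:20, 16:00–17:00.
Zheng ∩ Carlos: 08:50–11:10, 13:10–13:40, 14:50–16:20, 16:40–17:00.
Zheng ∩ Carlos ∩ Elena: 09:10–09:20, 16:00–16:20, 16:40–17:00.
Restricted to 08:30–15:10: 09:10–09:20.
Total common minutes: 10.

10 minutes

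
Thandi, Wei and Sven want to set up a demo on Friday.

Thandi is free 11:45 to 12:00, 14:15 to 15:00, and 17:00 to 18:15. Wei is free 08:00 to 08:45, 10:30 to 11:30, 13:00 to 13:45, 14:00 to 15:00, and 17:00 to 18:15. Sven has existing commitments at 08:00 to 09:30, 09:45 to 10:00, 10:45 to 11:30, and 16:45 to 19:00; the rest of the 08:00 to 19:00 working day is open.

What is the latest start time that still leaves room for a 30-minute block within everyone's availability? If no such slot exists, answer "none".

Sven free within 08:00–19:00: 09:30–09:45, 10:00–10:45, 11:30–16:45.
Thandi ∩ Wei: 14:15–15:00, 17:00–18:15.
Thandi ∩ Wei ∩ Sven: 14:15–15:00.
Windows ≥ 30 min: 14:15–15:00.
Latest start in the last window 14:15–15:00 is 15:00 − 30 min = 14:30.

14:30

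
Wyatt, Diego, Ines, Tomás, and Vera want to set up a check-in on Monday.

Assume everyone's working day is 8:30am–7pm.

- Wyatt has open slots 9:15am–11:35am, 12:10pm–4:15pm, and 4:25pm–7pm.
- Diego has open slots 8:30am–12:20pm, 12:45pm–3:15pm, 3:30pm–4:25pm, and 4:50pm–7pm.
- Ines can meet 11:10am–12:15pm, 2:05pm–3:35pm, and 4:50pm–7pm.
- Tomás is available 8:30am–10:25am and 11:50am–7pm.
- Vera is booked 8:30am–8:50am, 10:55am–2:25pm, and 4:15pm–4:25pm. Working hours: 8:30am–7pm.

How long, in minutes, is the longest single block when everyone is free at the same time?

Vera free within 08:30–19:00: 08:50–10:55, 14:25–16:15, 16:25–19:00.
Wyatt ∩ Diego: 09:15–11:35, 12:10–12:20, 12:45–15:15, 15:30–16:15, 16:50–19:00.
Wyatt ∩ Diego ∩ Ines: 11:10–11:35, 12:10–12:15, 14:05–15:15, 15:30–15:35, 16:50–19:00.
Wyatt ∩ Diego ∩ Ines ∩ Tomás: 12:10–12:15, 14:05–15:15, 15:30–15:35, 16:50–19:00.
Wyatt ∩ Diego ∩ Ines ∩ Tomás ∩ Vera: 14:25–15:15, 15:30–15:35, 16:50–19:00.
Common window lengths: 50, 5, 130 min; longest is 130.

130 minutes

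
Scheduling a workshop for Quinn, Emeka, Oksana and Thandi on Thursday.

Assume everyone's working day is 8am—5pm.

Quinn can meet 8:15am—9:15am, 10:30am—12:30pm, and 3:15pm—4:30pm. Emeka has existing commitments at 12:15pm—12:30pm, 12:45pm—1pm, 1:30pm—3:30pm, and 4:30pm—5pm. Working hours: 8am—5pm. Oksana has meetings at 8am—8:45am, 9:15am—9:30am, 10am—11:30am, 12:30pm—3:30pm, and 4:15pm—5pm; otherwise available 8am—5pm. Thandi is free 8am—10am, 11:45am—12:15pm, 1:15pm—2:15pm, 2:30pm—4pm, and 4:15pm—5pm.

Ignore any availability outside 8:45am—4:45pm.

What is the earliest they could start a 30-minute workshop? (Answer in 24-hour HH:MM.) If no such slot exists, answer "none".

08:45

Emeka free within 08:00–17:00: 08:00–12:15, 12:30–12:45, 13:00–13:30, 15:30–16:30.
Oksana free within 08:00–17:00: 08:45–09:15, 09:30–10:00, 11:30–12:30, 15:30–16:15.
Quinn ∩ Emeka: 08:15–09:15, 10:30–12:15, 15:30–16:30.
Quinn ∩ Emeka ∩ Oksana: 08:45–09:15, 11:30–12:15, 15:30–16:15.
Quinn ∩ Emeka ∩ Oksana ∩ Thandi: 08:45–09:15, 11:45–12:15, 15:30–16:00.
Restricted to 08:45–16:45: 08:45–09:15, 11:45–12:15, 15:30–16:00.
Windows ≥ 30 min: 08:45–09:15, 11:45–12:15, 15:30–16:00.
Earliest such window starts at 08:45.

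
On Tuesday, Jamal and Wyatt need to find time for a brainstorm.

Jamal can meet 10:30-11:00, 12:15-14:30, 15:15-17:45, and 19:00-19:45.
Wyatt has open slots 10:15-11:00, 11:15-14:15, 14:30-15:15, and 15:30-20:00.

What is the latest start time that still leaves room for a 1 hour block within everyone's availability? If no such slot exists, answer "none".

Jamal ∩ Wyatt: 10:30–11:00, 12:15–14:15, 15:30–17:45, 19:00–19:45.
Windows ≥ 60 min: 12:15–14:15, 15:30–17:45.
Latest start in the last window 15:30–17:45 is 17:45 − 60 min = 16:45.

16:45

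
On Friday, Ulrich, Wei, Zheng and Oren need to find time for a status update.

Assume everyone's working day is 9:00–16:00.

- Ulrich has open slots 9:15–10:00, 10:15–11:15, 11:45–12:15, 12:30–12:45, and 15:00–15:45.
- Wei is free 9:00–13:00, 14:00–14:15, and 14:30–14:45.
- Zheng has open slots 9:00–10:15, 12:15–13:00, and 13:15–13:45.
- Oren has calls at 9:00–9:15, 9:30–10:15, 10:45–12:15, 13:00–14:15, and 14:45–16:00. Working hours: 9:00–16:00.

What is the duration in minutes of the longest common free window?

15 minutes

Oren free within 09:00–16:00: 09:15–09:30, 10:15–10:45, 12:15–13:00, 14:15–14:45.
Ulrich ∩ Wei: 09:15–10:00, 10:15–11:15, 11:45–12:15, 12:30–12:45.
Ulrich ∩ Wei ∩ Zheng: 09:15–10:00, 12:30–12:45.
Ulrich ∩ Wei ∩ Zheng ∩ Oren: 09:15–09:30, 12:30–12:45.
Common window lengths: 15, 15 min; longest is 15.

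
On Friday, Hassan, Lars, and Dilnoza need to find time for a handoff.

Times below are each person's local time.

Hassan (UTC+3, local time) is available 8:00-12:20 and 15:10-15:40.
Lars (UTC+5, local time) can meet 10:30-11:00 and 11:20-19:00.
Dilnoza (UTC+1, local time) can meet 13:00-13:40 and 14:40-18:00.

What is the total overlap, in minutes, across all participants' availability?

30 minutes

Hassan → UTC: 05:00–09:20, 12:10–12:40.
Lars → UTC: 05:30–06:00, 06:20–14:00.
Dilnoza → UTC: 12:00–12:40, 13:40–17:00.
Hassan ∩ Lars: 05:30–06:00, 06:20–09:20, 12:10–12:40.
Hassan ∩ Lars ∩ Dilnoza: 12:10–12:40.
Total common minutes: 30.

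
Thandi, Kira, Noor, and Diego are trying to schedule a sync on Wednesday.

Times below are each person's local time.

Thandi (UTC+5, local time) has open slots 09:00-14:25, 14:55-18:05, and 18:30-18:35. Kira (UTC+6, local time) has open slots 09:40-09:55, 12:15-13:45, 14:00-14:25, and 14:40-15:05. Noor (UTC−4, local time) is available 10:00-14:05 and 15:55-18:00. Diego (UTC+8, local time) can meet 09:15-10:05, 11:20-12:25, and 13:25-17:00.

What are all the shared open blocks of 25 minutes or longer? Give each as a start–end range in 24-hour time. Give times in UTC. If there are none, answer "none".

Thandi → UTC: 04:00–09:25, 09:55–13:05, 13:30–13:35.
Kira → UTC: 03:40–03:55, 06:15–07:45, 08:00–08:25, 08:40–09:05.
Noor → UTC: 14:00–18:05, 19:55–22:00.
Diego → UTC: 01:15–02:05, 03:20–04:25, 05:25–09:00.
Thandi ∩ Kira: 06:15–07:45, 08:00–08:25, 08:40–09:05.
Thandi ∩ Kira ∩ Noor: (none).
Thandi ∩ Kira ∩ Noor ∩ Diego: (none).
Windows ≥ 25 min: (none).

none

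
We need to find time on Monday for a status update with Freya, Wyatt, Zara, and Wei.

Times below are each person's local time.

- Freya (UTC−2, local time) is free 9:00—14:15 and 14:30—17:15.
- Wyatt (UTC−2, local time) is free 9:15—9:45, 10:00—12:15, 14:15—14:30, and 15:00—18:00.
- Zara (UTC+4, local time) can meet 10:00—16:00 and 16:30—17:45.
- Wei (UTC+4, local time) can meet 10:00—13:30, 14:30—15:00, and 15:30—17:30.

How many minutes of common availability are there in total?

75 minutes

Freya → UTC: 11:00–16:15, 16:30–19:15.
Wyatt → UTC: 11:15–11:45, 12:00–14:15, 16:15–16:30, 17:00–20:00.
Zara → UTC: 06:00–12:00, 12:30–13:45.
Wei → UTC: 06:00–09:30, 10:30–11:00, 11:30–13:30.
Freya ∩ Wyatt: 11:15–11:45, 12:00–14:15, 17:00–19:15.
Freya ∩ Wyatt ∩ Zara: 11:15–11:45, 12:30–13:45.
Freya ∩ Wyatt ∩ Zara ∩ Wei: 11:30–11:45, 12:30–13:30.
Total common minutes: 15 + 60 = 75.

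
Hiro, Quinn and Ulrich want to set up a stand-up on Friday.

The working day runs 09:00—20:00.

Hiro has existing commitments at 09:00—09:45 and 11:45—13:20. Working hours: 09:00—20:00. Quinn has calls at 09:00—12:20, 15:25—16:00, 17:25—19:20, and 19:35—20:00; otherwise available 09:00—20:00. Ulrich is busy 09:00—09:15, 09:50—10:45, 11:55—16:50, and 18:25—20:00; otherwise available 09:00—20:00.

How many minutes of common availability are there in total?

Hiro free within 09:00–20:00: 09:45–11:45, 13:20–20:00.
Quinn free within 09:00–20:00: 12:20–15:25, 16:00–17:25, 19:20–19:35.
Ulrich free within 09:00–20:00: 09:15–09:50, 10:45–11:55, 16:50–18:25.
Hiro ∩ Quinn: 13:20–15:25, 16:00–17:25, 19:20–19:35.
Hiro ∩ Quinn ∩ Ulrich: 16:50–17:25.
Total common minutes: 35.

35 minutes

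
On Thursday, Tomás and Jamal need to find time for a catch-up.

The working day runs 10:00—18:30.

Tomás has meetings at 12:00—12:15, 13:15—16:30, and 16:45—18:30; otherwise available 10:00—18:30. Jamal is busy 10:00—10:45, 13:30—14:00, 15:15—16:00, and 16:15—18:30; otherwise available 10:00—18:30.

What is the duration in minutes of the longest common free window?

75 minutes

Tomás free within 10:00–18:30: 10:00–12:00, 12:15–13:15, 16:30–16:45.
Jamal free within 10:00–18:30: 10:45–13:30, 14:00–15:15, 16:00–16:15.
Tomás ∩ Jamal: 10:45–12:00, 12:15–13:15.
Common window lengths: 75, 60 min; longest is 75.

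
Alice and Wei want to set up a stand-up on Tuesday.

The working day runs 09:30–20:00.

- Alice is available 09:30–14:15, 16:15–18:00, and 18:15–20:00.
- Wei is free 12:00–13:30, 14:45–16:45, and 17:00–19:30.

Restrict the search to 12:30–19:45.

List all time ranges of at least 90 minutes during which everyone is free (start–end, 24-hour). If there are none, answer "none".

Alice ∩ Wei: 12:00–13:30, 16:15–16:45, 17:00–18:00, 18:15–19:30.
Restricted to 12:30–19:45: 12:30–13:30, 16:15–16:45, 17:00–18:00, 18:15–19:30.
Windows ≥ 90 min: (none).

none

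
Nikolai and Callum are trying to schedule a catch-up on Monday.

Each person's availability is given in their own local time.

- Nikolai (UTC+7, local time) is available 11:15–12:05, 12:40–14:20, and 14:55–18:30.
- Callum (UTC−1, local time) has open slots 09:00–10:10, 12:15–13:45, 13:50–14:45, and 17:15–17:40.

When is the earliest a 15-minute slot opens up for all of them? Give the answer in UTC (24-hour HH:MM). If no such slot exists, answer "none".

Nikolai → UTC: 04:15–05:05, 05:40–07:20, 07:55–11:30.
Callum → UTC: 10:00–11:10, 13:15–14:45, 14:50–15:45, 18:15–18:40.
Nikolai ∩ Callum: 10:00–11:10.
Windows ≥ 15 min: 10:00–11:10.
Earliest such window starts at 10:00.

10:00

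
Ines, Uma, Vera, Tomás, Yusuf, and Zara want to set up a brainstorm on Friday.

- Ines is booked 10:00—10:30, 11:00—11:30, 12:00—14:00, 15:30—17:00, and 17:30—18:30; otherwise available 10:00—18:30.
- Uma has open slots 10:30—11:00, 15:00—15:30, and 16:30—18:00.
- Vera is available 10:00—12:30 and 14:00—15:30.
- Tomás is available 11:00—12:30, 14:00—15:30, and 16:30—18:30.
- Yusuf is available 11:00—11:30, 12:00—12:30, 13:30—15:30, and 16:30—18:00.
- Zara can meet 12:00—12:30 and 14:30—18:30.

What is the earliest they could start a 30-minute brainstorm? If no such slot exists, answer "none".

Ines free within 10:00–18:30: 10:30–11:00, 11:30–12:00, 14:00–15:30, 17:00–17:30.
Ines ∩ Uma: 10:30–11:00, 15:00–15:30, 17:00–17:30.
Ines ∩ Uma ∩ Vera: 10:30–11:00, 15:00–15:30.
Ines ∩ Uma ∩ Vera ∩ Tomás: 15:00–15:30.
Ines ∩ Uma ∩ Vera ∩ Tomás ∩ Yusuf: 15:00–15:30.
Ines ∩ Uma ∩ Vera ∩ Tomás ∩ Yusuf ∩ Zara: 15:00–15:30.
Windows ≥ 30 min: 15:00–15:30.
Earliest such window starts at 15:00.

15:00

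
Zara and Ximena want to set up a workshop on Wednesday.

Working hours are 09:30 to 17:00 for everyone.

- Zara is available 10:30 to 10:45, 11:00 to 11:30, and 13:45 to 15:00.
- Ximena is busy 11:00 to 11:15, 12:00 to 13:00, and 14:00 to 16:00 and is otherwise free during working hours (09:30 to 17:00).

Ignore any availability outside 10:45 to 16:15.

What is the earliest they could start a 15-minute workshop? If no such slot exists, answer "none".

Ximena free within 09:30–17:00: 09:30–11:00, 11:15–12:00, 13:00–14:00, 16:00–17:00.
Zara ∩ Ximena: 10:30–10:45, 11:15–11:30, 13:45–14:00.
Restricted to 10:45–16:15: 11:15–11:30, 13:45–14:00.
Windows ≥ 15 min: 11:15–11:30, 13:45–14:00.
Earliest such window starts at 11:15.

11:15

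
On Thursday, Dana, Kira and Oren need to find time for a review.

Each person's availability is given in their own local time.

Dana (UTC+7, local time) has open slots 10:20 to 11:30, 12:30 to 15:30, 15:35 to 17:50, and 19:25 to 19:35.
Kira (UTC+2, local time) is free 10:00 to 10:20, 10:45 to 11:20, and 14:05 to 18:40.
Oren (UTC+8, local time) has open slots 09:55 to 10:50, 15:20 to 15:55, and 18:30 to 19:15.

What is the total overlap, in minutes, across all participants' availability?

0 minutes

Dana → UTC: 03:20–04:30, 05:30–08:30, 08:35–10:50, 12:25–12:35.
Kira → UTC: 08:00–08:20, 08:45–09:20, 12:05–16:40.
Oren → UTC: 01:55–02:50, 07:20–07:55, 10:30–11:15.
Dana ∩ Kira: 08:00–08:20, 08:45–09:20, 12:25–12:35.
Dana ∩ Kira ∩ Oren: (none).
Total common minutes: 0.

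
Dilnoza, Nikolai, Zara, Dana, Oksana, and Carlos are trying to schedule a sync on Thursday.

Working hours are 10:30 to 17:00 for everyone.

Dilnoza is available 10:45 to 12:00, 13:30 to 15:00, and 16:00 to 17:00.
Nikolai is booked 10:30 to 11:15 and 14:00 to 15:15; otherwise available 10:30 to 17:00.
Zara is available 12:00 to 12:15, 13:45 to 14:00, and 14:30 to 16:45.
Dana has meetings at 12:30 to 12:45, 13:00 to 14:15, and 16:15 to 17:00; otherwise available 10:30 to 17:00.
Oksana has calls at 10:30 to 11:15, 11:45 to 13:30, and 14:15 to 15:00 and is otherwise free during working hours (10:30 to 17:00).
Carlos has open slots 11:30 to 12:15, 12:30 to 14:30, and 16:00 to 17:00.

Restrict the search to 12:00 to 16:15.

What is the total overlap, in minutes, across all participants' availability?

15 minutes

Nikolai free within 10:30–17:00: 11:15–14:00, 15:15–17:00.
Dana free within 10:30–17:00: 10:30–12:30, 12:45–13:00, 14:15–16:15.
Oksana free within 10:30–17:00: 11:15–11:45, 13:30–14:15, 15:00–17:00.
Dilnoza ∩ Nikolai: 11:15–12:00, 13:30–14:00, 16:00–17:00.
Dilnoza ∩ Nikolai ∩ Zara: 13:45–14:00, 16:00–16:45.
Dilnoza ∩ Nikolai ∩ Zara ∩ Dana: 16:00–16:15.
Dilnoza ∩ Nikolai ∩ Zara ∩ Dana ∩ Oksana: 16:00–16:15.
Dilnoza ∩ Nikolai ∩ Zara ∩ Dana ∩ Oksana ∩ Carlos: 16:00–16:15.
Restricted to 12:00–16:15: 16:00–16:15.
Total common minutes: 15.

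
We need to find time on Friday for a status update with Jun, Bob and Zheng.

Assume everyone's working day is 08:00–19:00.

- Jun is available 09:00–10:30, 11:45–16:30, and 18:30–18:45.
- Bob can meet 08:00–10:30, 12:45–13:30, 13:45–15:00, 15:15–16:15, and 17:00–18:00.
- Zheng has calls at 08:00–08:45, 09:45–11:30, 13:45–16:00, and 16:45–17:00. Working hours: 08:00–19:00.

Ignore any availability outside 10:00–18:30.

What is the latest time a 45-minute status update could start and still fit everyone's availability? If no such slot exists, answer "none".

Zheng free within 08:00–19:00: 08:45–09:45, 11:30–13:45, 16:00–16:45, 17:00–19:00.
Jun ∩ Bob: 09:00–10:30, 12:45–13:30, 13:45–15:00, 15:15–16:15.
Jun ∩ Bob ∩ Zheng: 09:00–09:45, 12:45–13:30, 16:00–16:15.
Restricted to 10:00–18:30: 12:45–13:30, 16:00–16:15.
Windows ≥ 45 min: 12:45–13:30.
Latest start in the last window 12:45–13:30 is 13:30 − 45 min = 12:45.

12:45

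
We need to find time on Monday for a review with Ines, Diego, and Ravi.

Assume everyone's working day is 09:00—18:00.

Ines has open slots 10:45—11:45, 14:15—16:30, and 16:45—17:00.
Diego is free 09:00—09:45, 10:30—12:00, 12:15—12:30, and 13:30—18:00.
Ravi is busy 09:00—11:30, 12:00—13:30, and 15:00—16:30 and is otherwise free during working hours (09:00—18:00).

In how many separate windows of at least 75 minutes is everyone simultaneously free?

0

Ravi free within 09:00–18:00: 11:30–12:00, 13:30–15:00, 16:30–18:00.
Ines ∩ Diego: 10:45–11:45, 14:15–16:30, 16:45–17:00.
Ines ∩ Diego ∩ Ravi: 11:30–11:45, 14:15–15:00, 16:45–17:00.
Windows ≥ 75 min: (none).
That's 0 windows.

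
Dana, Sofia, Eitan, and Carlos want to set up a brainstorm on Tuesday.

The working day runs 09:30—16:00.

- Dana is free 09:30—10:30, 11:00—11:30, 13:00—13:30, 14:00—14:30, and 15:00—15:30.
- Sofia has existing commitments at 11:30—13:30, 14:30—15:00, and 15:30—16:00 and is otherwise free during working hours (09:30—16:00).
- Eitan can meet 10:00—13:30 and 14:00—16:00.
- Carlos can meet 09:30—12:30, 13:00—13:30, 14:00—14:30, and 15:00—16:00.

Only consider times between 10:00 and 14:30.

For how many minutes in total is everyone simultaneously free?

Sofia free within 09:30–16:00: 09:30–11:30, 13:30–14:30, 15:00–15:30.
Dana ∩ Sofia: 09:30–10:30, 11:00–11:30, 14:00–14:30, 15:00–15:30.
Dana ∩ Sofia ∩ Eitan: 10:00–10:30, 11:00–11:30, 14:00–14:30, 15:00–15:30.
Dana ∩ Sofia ∩ Eitan ∩ Carlos: 10:00–10:30, 11:00–11:30, 14:00–14:30, 15:00–15:30.
Restricted to 10:00–14:30: 10:00–10:30, 11:00–11:30, 14:00–14:30.
Total common minutes: 30 + 30 + 30 = 90.

90 minutes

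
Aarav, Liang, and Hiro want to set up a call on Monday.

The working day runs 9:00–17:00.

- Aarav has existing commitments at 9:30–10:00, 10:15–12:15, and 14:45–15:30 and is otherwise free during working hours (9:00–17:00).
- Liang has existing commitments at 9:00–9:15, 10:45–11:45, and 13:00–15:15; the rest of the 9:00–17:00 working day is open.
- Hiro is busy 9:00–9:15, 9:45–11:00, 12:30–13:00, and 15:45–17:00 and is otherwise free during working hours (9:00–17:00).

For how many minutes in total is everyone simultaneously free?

45 minutes

Aarav free within 09:00–17:00: 09:00–09:30, 10:00–10:15, 12:15–14:45, 15:30–17:00.
Liang free within 09:00–17:00: 09:15–10:45, 11:45–13:00, 15:15–17:00.
Hiro free within 09:00–17:00: 09:15–09:45, 11:00–12:30, 13:00–15:45.
Aarav ∩ Liang: 09:15–09:30, 10:00–10:15, 12:15–13:00, 15:30–17:00.
Aarav ∩ Liang ∩ Hiro: 09:15–09:30, 12:15–12:30, 15:30–15:45.
Total common minutes: 15 + 15 + 15 = 45.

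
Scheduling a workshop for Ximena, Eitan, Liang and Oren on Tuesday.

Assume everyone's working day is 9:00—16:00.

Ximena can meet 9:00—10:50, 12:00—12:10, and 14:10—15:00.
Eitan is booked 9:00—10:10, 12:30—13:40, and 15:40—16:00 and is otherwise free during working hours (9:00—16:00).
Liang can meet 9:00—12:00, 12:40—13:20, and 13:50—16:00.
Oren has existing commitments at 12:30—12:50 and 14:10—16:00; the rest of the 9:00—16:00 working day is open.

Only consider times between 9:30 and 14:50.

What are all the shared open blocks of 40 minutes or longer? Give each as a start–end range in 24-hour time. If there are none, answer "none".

10:10–10:50

Eitan free within 09:00–16:00: 10:10–12:30, 13:40–15:40.
Oren free within 09:00–16:00: 09:00–12:30, 12:50–14:10.
Ximena ∩ Eitan: 10:10–10:50, 12:00–12:10, 14:10–15:00.
Ximena ∩ Eitan ∩ Liang: 10:10–10:50, 14:10–15:00.
Ximena ∩ Eitan ∩ Liang ∩ Oren: 10:10–10:50.
Restricted to 09:30–14:50: 10:10–10:50.
Windows ≥ 40 min: 10:10–10:50.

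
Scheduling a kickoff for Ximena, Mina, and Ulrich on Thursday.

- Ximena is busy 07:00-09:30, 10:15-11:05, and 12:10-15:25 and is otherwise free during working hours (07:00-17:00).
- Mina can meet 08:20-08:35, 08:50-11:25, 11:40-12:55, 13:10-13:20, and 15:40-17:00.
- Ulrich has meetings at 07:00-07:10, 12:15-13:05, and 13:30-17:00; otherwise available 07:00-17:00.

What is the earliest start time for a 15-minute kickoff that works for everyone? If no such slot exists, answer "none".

Ximena free within 07:00–17:00: 09:30–10:15, 11:05–12:10, 15:25–17:00.
Ulrich free within 07:00–17:00: 07:10–12:15, 13:05–13:30.
Ximena ∩ Mina: 09:30–10:15, 11:05–11:25, 11:40–12:10, 15:40–17:00.
Ximena ∩ Mina ∩ Ulrich: 09:30–10:15, 11:05–11:25, 11:40–12:10.
Windows ≥ 15 min: 09:30–10:15, 11:05–11:25, 11:40–12:10.
Earliest such window starts at 09:30.

09:30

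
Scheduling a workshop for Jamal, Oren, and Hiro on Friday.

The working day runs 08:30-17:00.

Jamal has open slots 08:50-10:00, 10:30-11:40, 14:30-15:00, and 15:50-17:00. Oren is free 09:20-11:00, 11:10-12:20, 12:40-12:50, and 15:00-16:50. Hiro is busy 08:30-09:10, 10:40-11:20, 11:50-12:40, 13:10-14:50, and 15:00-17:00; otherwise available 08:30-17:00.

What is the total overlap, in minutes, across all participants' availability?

70 minutes

Hiro free within 08:30–17:00: 09:10–10:40, 11:20–11:50, 12:40–13:10, 14:50–15:00.
Jamal ∩ Oren: 09:20–10:00, 10:30–11:00, 11:10–11:40, 15:50–16:50.
Jamal ∩ Oren ∩ Hiro: 09:20–10:00, 10:30–10:40, 11:20–11:40.
Total common minutes: 40 + 10 + 20 = 70.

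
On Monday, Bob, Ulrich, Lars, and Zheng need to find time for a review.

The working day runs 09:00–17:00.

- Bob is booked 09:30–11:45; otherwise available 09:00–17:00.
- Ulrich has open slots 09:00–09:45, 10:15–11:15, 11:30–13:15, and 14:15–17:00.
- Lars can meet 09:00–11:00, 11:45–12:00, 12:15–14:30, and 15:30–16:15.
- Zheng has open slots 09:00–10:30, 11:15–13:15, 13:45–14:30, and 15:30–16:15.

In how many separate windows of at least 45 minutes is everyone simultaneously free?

Bob free within 09:00–17:00: 09:00–09:30, 11:45–17:00.
Bob ∩ Ulrich: 09:00–09:30, 11:45–13:15, 14:15–17:00.
Bob ∩ Ulrich ∩ Lars: 09:00–09:30, 11:45–12:00, 12:15–13:15, 14:15–14:30, 15:30–16:15.
Bob ∩ Ulrich ∩ Lars ∩ Zheng: 09:00–09:30, 11:45–12:00, 12:15–13:15, 14:15–14:30, 15:30–16:15.
Windows ≥ 45 min: 12:15–13:15, 15:30–16:15.
That's 2 windows.

2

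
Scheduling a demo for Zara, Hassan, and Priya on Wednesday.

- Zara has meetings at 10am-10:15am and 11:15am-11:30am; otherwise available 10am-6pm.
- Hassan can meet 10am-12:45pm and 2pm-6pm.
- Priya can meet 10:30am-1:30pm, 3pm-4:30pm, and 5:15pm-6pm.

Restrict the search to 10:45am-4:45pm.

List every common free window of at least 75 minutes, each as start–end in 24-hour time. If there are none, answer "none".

Zara free within 10:00–18:00: 10:15–11:15, 11:30–18:00.
Zara ∩ Hassan: 10:15–11:15, 11:30–12:45, 14:00–18:00.
Zara ∩ Hassan ∩ Priya: 10:30–11:15, 11:30–12:45, 15:00–16:30, 17:15–18:00.
Restricted to 10:45–16:45: 10:45–11:15, 11:30–12:45, 15:00–16:30.
Windows ≥ 75 min: 11:30–12:45, 15:00–16:30.

11:30–12:45, 15:00–16:30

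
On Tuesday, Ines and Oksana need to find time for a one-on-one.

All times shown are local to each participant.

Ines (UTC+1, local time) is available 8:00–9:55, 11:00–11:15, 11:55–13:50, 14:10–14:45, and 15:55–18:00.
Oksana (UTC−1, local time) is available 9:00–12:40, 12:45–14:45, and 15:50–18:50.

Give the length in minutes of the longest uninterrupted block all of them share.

115 minutes

Ines → UTC: 07:00–08:55, 10:00–10:15, 10:55–12:50, 13:10–13:45, 14:55–17:00.
Oksana → UTC: 10:00–13:40, 13:45–15:45, 16:50–19:50.
Ines ∩ Oksana: 10:00–10:15, 10:55–12:50, 13:10–13:40, 14:55–15:45, 16:50–17:00.
Common window lengths: 15, 115, 30, 50, 10 min; longest is 115.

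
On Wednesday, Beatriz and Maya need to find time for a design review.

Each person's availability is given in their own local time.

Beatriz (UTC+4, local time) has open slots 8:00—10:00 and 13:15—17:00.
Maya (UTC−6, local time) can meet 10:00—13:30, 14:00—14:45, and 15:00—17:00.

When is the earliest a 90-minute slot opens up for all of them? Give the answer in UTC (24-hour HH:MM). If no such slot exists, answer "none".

none

Beatriz → UTC: 04:00–06:00, 09:15–13:00.
Maya → UTC: 16:00–19:30, 20:00–20:45, 21:00–23:00.
Beatriz ∩ Maya: (none).
Windows ≥ 90 min: (none).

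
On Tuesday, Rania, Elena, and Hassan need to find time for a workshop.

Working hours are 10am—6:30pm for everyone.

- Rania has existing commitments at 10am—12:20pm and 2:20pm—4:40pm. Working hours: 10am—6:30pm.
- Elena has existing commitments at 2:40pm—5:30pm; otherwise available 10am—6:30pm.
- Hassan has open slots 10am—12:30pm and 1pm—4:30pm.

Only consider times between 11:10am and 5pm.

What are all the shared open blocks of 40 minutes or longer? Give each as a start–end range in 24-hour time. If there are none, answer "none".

13:00–14:20

Rania free within 10:00–18:30: 12:20–14:20, 16:40–18:30.
Elena free within 10:00–18:30: 10:00–14:40, 17:30–18:30.
Rania ∩ Elena: 12:20–14:20, 17:30–18:30.
Rania ∩ Elena ∩ Hassan: 12:20–12:30, 13:00–14:20.
Restricted to 11:10–17:00: 12:20–12:30, 13:00–14:20.
Windows ≥ 40 min: 13:00–14:20.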